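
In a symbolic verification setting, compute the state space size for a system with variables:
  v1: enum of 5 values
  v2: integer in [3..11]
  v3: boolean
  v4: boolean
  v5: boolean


State space = product of domain sizes of all variables.
Domain sizes:
  v1 (enum of 5 values): 5
  v2 (integer in [3..11]): 9
  v3 (boolean): 2
  v4 (boolean): 2
  v5 (boolean): 2
Product = 5 * 9 * 2 * 2 * 2 = 360

360


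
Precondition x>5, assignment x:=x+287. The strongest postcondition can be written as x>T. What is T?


Formula: sp(P, x:=E) = exists old_x. (x = E[old_x/x]) AND P[old_x/x] (old_x is the value of x before the assignment; eliminate old_x by solving x = E[old_x/x] for old_x)
Step 1: Precondition P: x>5, i.e. old_x > 5
Step 2: Assignment gives x = old_x + 287, so old_x = x - 287
Step 3: Substitute into P: x - 287 > 5
Step 4: Simplify: x > 5+287 = 292

292


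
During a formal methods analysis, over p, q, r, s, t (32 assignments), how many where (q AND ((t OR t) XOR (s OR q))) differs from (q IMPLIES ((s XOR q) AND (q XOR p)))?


F1 = (q AND ((t OR t) XOR (s OR q)))
F2 = (q IMPLIES ((s XOR q) AND (q XOR p)))
Evaluate both on each of 32 rows (bits = p,q,r,s,t):
  row 0 [00000]: F1=0 F2=1 (differ) -> 1
  row 1 [00001]: F1=0 F2=1 (differ) -> 1
  row 2 [00010]: F1=0 F2=1 (differ) -> 1
  row 3 [00011]: F1=0 F2=1 (differ) -> 1
  row 4 [00100]: F1=0 F2=1 (differ) -> 1
  row 5 [00101]: F1=0 F2=1 (differ) -> 1
  row 6 [00110]: F1=0 F2=1 (differ) -> 1
  row 7 [00111]: F1=0 F2=1 (differ) -> 1
  row 8 [01000]: F1=1 F2=1 -> 0
  row 9 [01001]: F1=0 F2=1 (differ) -> 1
  row 10 [01010]: F1=1 F2=0 (differ) -> 1
  row 11 [01011]: F1=0 F2=0 -> 0
  row 12 [01100]: F1=1 F2=1 -> 0
  row 13 [01101]: F1=0 F2=1 (differ) -> 1
  row 14 [01110]: F1=1 F2=0 (differ) -> 1
  row 15 [01111]: F1=0 F2=0 -> 0
  row 16 [10000]: F1=0 F2=1 (differ) -> 1
  row 17 [10001]: F1=0 F2=1 (differ) -> 1
  row 18 [10010]: F1=0 F2=1 (differ) -> 1
  row 19 [10011]: F1=0 F2=1 (differ) -> 1
  row 20 [10100]: F1=0 F2=1 (differ) -> 1
  row 21 [10101]: F1=0 F2=1 (differ) -> 1
  row 22 [10110]: F1=0 F2=1 (differ) -> 1
  row 23 [10111]: F1=0 F2=1 (differ) -> 1
  row 24 [11000]: F1=1 F2=0 (differ) -> 1
  row 25 [11001]: F1=0 F2=0 -> 0
  row 26 [11010]: F1=1 F2=0 (differ) -> 1
  row 27 [11011]: F1=0 F2=0 -> 0
  row 28 [11100]: F1=1 F2=0 (differ) -> 1
  row 29 [11101]: F1=0 F2=0 -> 0
  row 30 [11110]: F1=1 F2=0 (differ) -> 1
  row 31 [11111]: F1=0 F2=0 -> 0
Full result column, 8 rows per line (p,q fixed per line; r,s,t runs 000..111 left to right):
  rows 0-7 [p,q=00]: 11111111  (ones: 8)
  rows 8-15 [p,q=01]: 01100110  (ones: 4)
  rows 16-23 [p,q=10]: 11111111  (ones: 8)
  rows 24-31 [p,q=11]: 10101010  (ones: 4)
Disagreements = 8+4+8+4 = 24

24


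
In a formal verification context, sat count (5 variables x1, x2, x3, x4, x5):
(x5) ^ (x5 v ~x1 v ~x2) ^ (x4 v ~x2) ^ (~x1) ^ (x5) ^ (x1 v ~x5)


CNF with 6 clauses over 5 vars (32 assignments).
An assignment satisfies CNF iff every clause has >=1 true literal.
Check each row (bits = x1,x2,x3,x4,x5; clause T/F shown):
  row 0 [00000]: clauses=FTTTFT -> 0
  row 1 [00001]: clauses=TTTTTF -> 0
  row 2 [00010]: clauses=FTTTFT -> 0
  row 3 [00011]: clauses=TTTTTF -> 0
  row 4 [00100]: clauses=FTTTFT -> 0
  row 5 [00101]: clauses=TTTTTF -> 0
  row 6 [00110]: clauses=FTTTFT -> 0
  row 7 [00111]: clauses=TTTTTF -> 0
  row 8 [01000]: clauses=FTFTFT -> 0
  row 9 [01001]: clauses=TTFTTF -> 0
  row 10 [01010]: clauses=FTTTFT -> 0
  row 11 [01011]: clauses=TTTTTF -> 0
  row 12 [01100]: clauses=FTFTFT -> 0
  row 13 [01101]: clauses=TTFTTF -> 0
  row 14 [01110]: clauses=FTTTFT -> 0
  row 15 [01111]: clauses=TTTTTF -> 0
  row 16 [10000]: clauses=FTTFFT -> 0
  row 17 [10001]: clauses=TTTFTT -> 0
  row 18 [10010]: clauses=FTTFFT -> 0
  row 19 [10011]: clauses=TTTFTT -> 0
  row 20 [10100]: clauses=FTTFFT -> 0
  row 21 [10101]: clauses=TTTFTT -> 0
  row 22 [10110]: clauses=FTTFFT -> 0
  row 23 [10111]: clauses=TTTFTT -> 0
  row 24 [11000]: clauses=FFFFFT -> 0
  row 25 [11001]: clauses=TTFFTT -> 0
  row 26 [11010]: clauses=FFTFFT -> 0
  row 27 [11011]: clauses=TTTFTT -> 0
  row 28 [11100]: clauses=FFFFFT -> 0
  row 29 [11101]: clauses=TTFFTT -> 0
  row 30 [11110]: clauses=FFTFFT -> 0
  row 31 [11111]: clauses=TTTFTT -> 0
Full result column, 8 rows per line (x1,x2 fixed per line; x3,x4,x5 runs 000..111 left to right):
  rows 0-7 [x1,x2=00]: 00000000  (ones: 0)
  rows 8-15 [x1,x2=01]: 00000000  (ones: 0)
  rows 16-23 [x1,x2=10]: 00000000  (ones: 0)
  rows 24-31 [x1,x2=11]: 00000000  (ones: 0)
Satisfying assignments = 0+0+0+0 = 0

0


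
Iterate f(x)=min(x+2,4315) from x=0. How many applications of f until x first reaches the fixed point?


Step 1: x=0, cap=4315, increment=2
Step 2: x grows by 2 each step until capped at 4315; fixed point is x=4315
Step 3: iterations = ceil(4315/2) = 2158

2158


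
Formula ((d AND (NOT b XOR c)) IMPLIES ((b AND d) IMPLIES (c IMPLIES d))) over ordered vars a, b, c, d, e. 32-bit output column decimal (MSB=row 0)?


Formula: ((d AND (NOT b XOR c)) IMPLIES ((b AND d) IMPLIES (c IMPLIES d))) over a, b, c, d, e (32 rows)
Evaluate each row (bits = a,b,c,d,e, MSB first):
  row 0 [00000]: ((0 AND (NOT 0 XOR 0)) IMPLIES ((0 AND 0) IMPLIES (0 IMPLIES 0))) -> 1
  row 1 [00001]: ((0 AND (NOT 0 XOR 0)) IMPLIES ((0 AND 0) IMPLIES (0 IMPLIES 0))) -> 1
  row 2 [00010]: ((1 AND (NOT 0 XOR 0)) IMPLIES ((0 AND 1) IMPLIES (0 IMPLIES 1))) -> 1
  row 3 [00011]: ((1 AND (NOT 0 XOR 0)) IMPLIES ((0 AND 1) IMPLIES (0 IMPLIES 1))) -> 1
  row 4 [00100]: ((0 AND (NOT 0 XOR 1)) IMPLIES ((0 AND 0) IMPLIES (1 IMPLIES 0))) -> 1
  row 5 [00101]: ((0 AND (NOT 0 XOR 1)) IMPLIES ((0 AND 0) IMPLIES (1 IMPLIES 0))) -> 1
  row 6 [00110]: ((1 AND (NOT 0 XOR 1)) IMPLIES ((0 AND 1) IMPLIES (1 IMPLIES 1))) -> 1
  row 7 [00111]: ((1 AND (NOT 0 XOR 1)) IMPLIES ((0 AND 1) IMPLIES (1 IMPLIES 1))) -> 1
  row 8 [01000]: ((0 AND (NOT 1 XOR 0)) IMPLIES ((1 AND 0) IMPLIES (0 IMPLIES 0))) -> 1
  row 9 [01001]: ((0 AND (NOT 1 XOR 0)) IMPLIES ((1 AND 0) IMPLIES (0 IMPLIES 0))) -> 1
  row 10 [01010]: ((1 AND (NOT 1 XOR 0)) IMPLIES ((1 AND 1) IMPLIES (0 IMPLIES 1))) -> 1
  row 11 [01011]: ((1 AND (NOT 1 XOR 0)) IMPLIES ((1 AND 1) IMPLIES (0 IMPLIES 1))) -> 1
  row 12 [01100]: ((0 AND (NOT 1 XOR 1)) IMPLIES ((1 AND 0) IMPLIES (1 IMPLIES 0))) -> 1
  row 13 [01101]: ((0 AND (NOT 1 XOR 1)) IMPLIES ((1 AND 0) IMPLIES (1 IMPLIES 0))) -> 1
  row 14 [01110]: ((1 AND (NOT 1 XOR 1)) IMPLIES ((1 AND 1) IMPLIES (1 IMPLIES 1))) -> 1
  row 15 [01111]: ((1 AND (NOT 1 XOR 1)) IMPLIES ((1 AND 1) IMPLIES (1 IMPLIES 1))) -> 1
  row 16 [10000]: ((0 AND (NOT 0 XOR 0)) IMPLIES ((0 AND 0) IMPLIES (0 IMPLIES 0))) -> 1
  row 17 [10001]: ((0 AND (NOT 0 XOR 0)) IMPLIES ((0 AND 0) IMPLIES (0 IMPLIES 0))) -> 1
  row 18 [10010]: ((1 AND (NOT 0 XOR 0)) IMPLIES ((0 AND 1) IMPLIES (0 IMPLIES 1))) -> 1
  row 19 [10011]: ((1 AND (NOT 0 XOR 0)) IMPLIES ((0 AND 1) IMPLIES (0 IMPLIES 1))) -> 1
  row 20 [10100]: ((0 AND (NOT 0 XOR 1)) IMPLIES ((0 AND 0) IMPLIES (1 IMPLIES 0))) -> 1
  row 21 [10101]: ((0 AND (NOT 0 XOR 1)) IMPLIES ((0 AND 0) IMPLIES (1 IMPLIES 0))) -> 1
  row 22 [10110]: ((1 AND (NOT 0 XOR 1)) IMPLIES ((0 AND 1) IMPLIES (1 IMPLIES 1))) -> 1
  row 23 [10111]: ((1 AND (NOT 0 XOR 1)) IMPLIES ((0 AND 1) IMPLIES (1 IMPLIES 1))) -> 1
  row 24 [11000]: ((0 AND (NOT 1 XOR 0)) IMPLIES ((1 AND 0) IMPLIES (0 IMPLIES 0))) -> 1
  row 25 [11001]: ((0 AND (NOT 1 XOR 0)) IMPLIES ((1 AND 0) IMPLIES (0 IMPLIES 0))) -> 1
  row 26 [11010]: ((1 AND (NOT 1 XOR 0)) IMPLIES ((1 AND 1) IMPLIES (0 IMPLIES 1))) -> 1
  row 27 [11011]: ((1 AND (NOT 1 XOR 0)) IMPLIES ((1 AND 1) IMPLIES (0 IMPLIES 1))) -> 1
  row 28 [11100]: ((0 AND (NOT 1 XOR 1)) IMPLIES ((1 AND 0) IMPLIES (1 IMPLIES 0))) -> 1
  row 29 [11101]: ((0 AND (NOT 1 XOR 1)) IMPLIES ((1 AND 0) IMPLIES (1 IMPLIES 0))) -> 1
  row 30 [11110]: ((1 AND (NOT 1 XOR 1)) IMPLIES ((1 AND 1) IMPLIES (1 IMPLIES 1))) -> 1
  row 31 [11111]: ((1 AND (NOT 1 XOR 1)) IMPLIES ((1 AND 1) IMPLIES (1 IMPLIES 1))) -> 1
Full result column, 4 rows per line (a,b,c fixed per line; d,e runs 00..11 left to right):
  rows 0-3 [a,b,c=000]: 1111  = hex F
  rows 4-7 [a,b,c=001]: 1111  = hex F
  rows 8-11 [a,b,c=010]: 1111  = hex F
  rows 12-15 [a,b,c=011]: 1111  = hex F
  rows 16-19 [a,b,c=100]: 1111  = hex F
  rows 20-23 [a,b,c=101]: 1111  = hex F
  rows 24-27 [a,b,c=110]: 1111  = hex F
  rows 28-31 [a,b,c=111]: 1111  = hex F
Output column (row 0 .. row 31) = 11111111111111111111111111111111
Output column grouped in 4s = 1111 1111 1111 1111 1111 1111 1111 1111 = 0xFFFFFFFF
Convert to decimal digit by digit (value = value*16 + digit):
  F -> 15
  15*16 + 15 (F) = 255
  255*16 + 15 (F) = 4095
  4095*16 + 15 (F) = 65535
  65535*16 + 15 (F) = 1048575
  1048575*16 + 15 (F) = 16777215
  16777215*16 + 15 (F) = 268435455
  268435455*16 + 15 (F) = 4294967295
Decimal = 4294967295

4294967295


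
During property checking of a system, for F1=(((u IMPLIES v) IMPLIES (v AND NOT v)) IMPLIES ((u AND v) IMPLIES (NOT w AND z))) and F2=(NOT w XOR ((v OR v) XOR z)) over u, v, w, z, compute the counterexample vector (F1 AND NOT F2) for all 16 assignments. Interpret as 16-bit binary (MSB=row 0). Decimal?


F1 = (((u IMPLIES v) IMPLIES (v AND NOT v)) IMPLIES ((u AND v) IMPLIES (NOT w AND z)))
F2 = (NOT w XOR ((v OR v) XOR z))
Counterexample to F1=>F2 is where F1=1 and F2=0.
Evaluate each row (bits = u,v,w,z, MSB first):
  row 0 [0000]: F1=1 F2=1 -> F1&~F2 -> 0
  row 1 [0001]: F1=1 F2=0 -> F1&~F2 -> 1
  row 2 [0010]: F1=1 F2=0 -> F1&~F2 -> 1
  row 3 [0011]: F1=1 F2=1 -> F1&~F2 -> 0
  row 4 [0100]: F1=1 F2=0 -> F1&~F2 -> 1
  row 5 [0101]: F1=1 F2=1 -> F1&~F2 -> 0
  row 6 [0110]: F1=1 F2=1 -> F1&~F2 -> 0
  row 7 [0111]: F1=1 F2=0 -> F1&~F2 -> 1
  row 8 [1000]: F1=1 F2=1 -> F1&~F2 -> 0
  row 9 [1001]: F1=1 F2=0 -> F1&~F2 -> 1
  row 10 [1010]: F1=1 F2=0 -> F1&~F2 -> 1
  row 11 [1011]: F1=1 F2=1 -> F1&~F2 -> 0
  row 12 [1100]: F1=1 F2=0 -> F1&~F2 -> 1
  row 13 [1101]: F1=1 F2=1 -> F1&~F2 -> 0
  row 14 [1110]: F1=1 F2=1 -> F1&~F2 -> 0
  row 15 [1111]: F1=1 F2=0 -> F1&~F2 -> 1
Full result column, 4 rows per line (u,v fixed per line; w,z runs 00..11 left to right):
  rows 0-3 [u,v=00]: 0110  = hex 6
  rows 4-7 [u,v=01]: 1001  = hex 9
  rows 8-11 [u,v=10]: 0110  = hex 6
  rows 12-15 [u,v=11]: 1001  = hex 9
Counterexample vector (row 0 .. row 15) = 0110100101101001
Output column grouped in 4s = 0110 1001 0110 1001 = 0x6969
Convert to decimal digit by digit (value = value*16 + digit):
  6 -> 6
  6*16 + 9 = 105
  105*16 + 6 = 1686
  1686*16 + 9 = 26985
Decimal = 26985

26985


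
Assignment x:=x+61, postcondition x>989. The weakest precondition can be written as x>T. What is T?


Formula: wp(x:=E, P) = P[E/x] (substitute E for x in postcondition)
Step 1: Postcondition: x>989
Step 2: Substitute x+61 for x: x+61>989
Step 3: Solve for x: x > 989-61 = 928

928


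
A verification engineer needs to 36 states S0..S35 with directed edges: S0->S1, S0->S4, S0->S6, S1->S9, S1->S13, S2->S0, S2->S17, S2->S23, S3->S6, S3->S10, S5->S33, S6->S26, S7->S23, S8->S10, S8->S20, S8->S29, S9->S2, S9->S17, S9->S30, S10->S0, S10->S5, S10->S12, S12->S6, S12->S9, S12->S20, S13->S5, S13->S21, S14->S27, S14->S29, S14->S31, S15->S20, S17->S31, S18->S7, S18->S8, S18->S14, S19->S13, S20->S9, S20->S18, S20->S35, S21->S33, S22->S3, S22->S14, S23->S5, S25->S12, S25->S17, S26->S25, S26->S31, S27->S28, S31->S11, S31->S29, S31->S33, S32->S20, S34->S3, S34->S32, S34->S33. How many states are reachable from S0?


BFS from S0:
  layer 0: {S0}
  layer 1: {S1, S4, S6}
  layer 2: {S9, S13, S26}
  layer 3: {S2, S5, S17, S21, S25, S30, S31}
  layer 4: {S11, S12, S23, S29, S33}
  layer 5: {S20}
  layer 6: {S18, S35}
  layer 7: {S7, S8, S14}
  layer 8: {S10, S27}
  layer 9: {S28}
Reachable set: {S0, S1, S2, S4, S5, S6, S7, S8, S9, S10, S11, S12, S13, S14, S17, S18, S20, S21, S23, S25, S26, S27, S28, S29, S30, S31, S33, S35}
Count = 28

28


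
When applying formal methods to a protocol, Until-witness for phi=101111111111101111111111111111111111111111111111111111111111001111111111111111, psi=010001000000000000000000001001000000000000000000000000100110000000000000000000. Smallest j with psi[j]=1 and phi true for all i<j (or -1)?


(phi U psi) at 0: need smallest j with psi[j]=1 and phi[i]=1 for all i in [0,j).
Scan from step 0:
  step 0: phi=1, psi=0 -> continue
  step 1: psi=1 and phi held for [0,1) -> witness found
Witness step = 1

1


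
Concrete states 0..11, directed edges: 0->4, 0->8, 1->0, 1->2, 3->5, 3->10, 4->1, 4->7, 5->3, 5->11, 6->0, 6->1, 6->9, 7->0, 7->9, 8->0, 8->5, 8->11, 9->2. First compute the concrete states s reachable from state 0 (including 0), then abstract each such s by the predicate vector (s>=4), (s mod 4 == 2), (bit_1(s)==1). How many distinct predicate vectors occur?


BFS from 0:
Concrete reachable: {0, 1, 2, 3, 4, 5, 7, 8, 9, 10, 11}
Abstract via predicates (s>=4), (s mod 4 == 2), (bit_1(s)==1):
  (0,0,0) <- {0, 1}
  (0,0,1) <- {3}
  (0,1,1) <- {2}
  (1,0,0) <- {4, 5, 8, 9}
  (1,0,1) <- {7, 11}
  (1,1,1) <- {10}
Distinct abstract states = 6

6


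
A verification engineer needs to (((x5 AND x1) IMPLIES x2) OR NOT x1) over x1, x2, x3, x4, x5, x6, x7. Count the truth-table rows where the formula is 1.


Formula: (((x5 AND x1) IMPLIES x2) OR NOT x1) over 7 vars (128 rows)
Evaluate each row (x1, x2, x3, x4, x5, x6, x7 as bits, MSB first):
  row 0 [0000000]: (((0 AND 0) IMPLIES 0) OR NOT 0) -> 1
  row 1 [0000001]: (((0 AND 0) IMPLIES 0) OR NOT 0) -> 1
  row 2 [0000010]: (((0 AND 0) IMPLIES 0) OR NOT 0) -> 1
  row 3 [0000011]: (((0 AND 0) IMPLIES 0) OR NOT 0) -> 1
  row 4 [0000100]: (((1 AND 0) IMPLIES 0) OR NOT 0) -> 1
  (every remaining row is evaluated the same way; all 128 results are listed next)
Full result column, 8 rows per line (x1,x2,x3,x4 fixed per line; x5,x6,x7 runs 000..111 left to right):
  rows 0-7 [x1,x2,x3,x4=0000]: 11111111  (ones: 8)
  rows 8-15 [x1,x2,x3,x4=0001]: 11111111  (ones: 8)
  rows 16-23 [x1,x2,x3,x4=0010]: 11111111  (ones: 8)
  rows 24-31 [x1,x2,x3,x4=0011]: 11111111  (ones: 8)
  rows 32-39 [x1,x2,x3,x4=0100]: 11111111  (ones: 8)
  rows 40-47 [x1,x2,x3,x4=0101]: 11111111  (ones: 8)
  rows 48-55 [x1,x2,x3,x4=0110]: 11111111  (ones: 8)
  rows 56-63 [x1,x2,x3,x4=0111]: 11111111  (ones: 8)
  rows 64-71 [x1,x2,x3,x4=1000]: 11110000  (ones: 4)
  rows 72-79 [x1,x2,x3,x4=1001]: 11110000  (ones: 4)
  rows 80-87 [x1,x2,x3,x4=1010]: 11110000  (ones: 4)
  rows 88-95 [x1,x2,x3,x4=1011]: 11110000  (ones: 4)
  rows 96-103 [x1,x2,x3,x4=1100]: 11111111  (ones: 8)
  rows 104-111 [x1,x2,x3,x4=1101]: 11111111  (ones: 8)
  rows 112-119 [x1,x2,x3,x4=1110]: 11111111  (ones: 8)
  rows 120-127 [x1,x2,x3,x4=1111]: 11111111  (ones: 8)
Count of 1-rows = 8+8+8+8+8+8+8+8+4+4+4+4+8+8+8+8 = 112

112


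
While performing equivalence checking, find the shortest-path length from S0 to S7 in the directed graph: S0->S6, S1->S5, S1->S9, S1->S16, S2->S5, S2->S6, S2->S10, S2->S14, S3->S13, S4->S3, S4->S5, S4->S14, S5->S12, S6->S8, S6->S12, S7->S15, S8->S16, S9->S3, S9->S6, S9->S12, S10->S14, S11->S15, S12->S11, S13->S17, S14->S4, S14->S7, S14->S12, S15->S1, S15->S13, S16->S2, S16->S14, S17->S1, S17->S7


BFS layer-by-layer from S0:
  dist 0: {S0}
  dist 1: {S6}
  dist 2: {S8, S12}
  dist 3: {S11, S16}
  dist 4: {S2, S14, S15}
  dist 5: {S1, S4, S5, S7, S10, S13}
  -> S7 reached at distance 5
Shortest path length = 5

5


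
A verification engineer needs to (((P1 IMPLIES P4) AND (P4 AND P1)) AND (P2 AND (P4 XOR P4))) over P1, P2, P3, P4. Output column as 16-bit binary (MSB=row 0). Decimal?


Formula: (((P1 IMPLIES P4) AND (P4 AND P1)) AND (P2 AND (P4 XOR P4))) over P1, P2, P3, P4 (16 rows)
Evaluate each row (bits = P1,P2,P3,P4, MSB first):
  row 0 [0000]: (((0 IMPLIES 0) AND (0 AND 0)) AND (0 AND (0 XOR 0))) -> 0
  row 1 [0001]: (((0 IMPLIES 1) AND (1 AND 0)) AND (0 AND (1 XOR 1))) -> 0
  row 2 [0010]: (((0 IMPLIES 0) AND (0 AND 0)) AND (0 AND (0 XOR 0))) -> 0
  row 3 [0011]: (((0 IMPLIES 1) AND (1 AND 0)) AND (0 AND (1 XOR 1))) -> 0
  row 4 [0100]: (((0 IMPLIES 0) AND (0 AND 0)) AND (1 AND (0 XOR 0))) -> 0
  row 5 [0101]: (((0 IMPLIES 1) AND (1 AND 0)) AND (1 AND (1 XOR 1))) -> 0
  row 6 [0110]: (((0 IMPLIES 0) AND (0 AND 0)) AND (1 AND (0 XOR 0))) -> 0
  row 7 [0111]: (((0 IMPLIES 1) AND (1 AND 0)) AND (1 AND (1 XOR 1))) -> 0
  row 8 [1000]: (((1 IMPLIES 0) AND (0 AND 1)) AND (0 AND (0 XOR 0))) -> 0
  row 9 [1001]: (((1 IMPLIES 1) AND (1 AND 1)) AND (0 AND (1 XOR 1))) -> 0
  row 10 [1010]: (((1 IMPLIES 0) AND (0 AND 1)) AND (0 AND (0 XOR 0))) -> 0
  row 11 [1011]: (((1 IMPLIES 1) AND (1 AND 1)) AND (0 AND (1 XOR 1))) -> 0
  row 12 [1100]: (((1 IMPLIES 0) AND (0 AND 1)) AND (1 AND (0 XOR 0))) -> 0
  row 13 [1101]: (((1 IMPLIES 1) AND (1 AND 1)) AND (1 AND (1 XOR 1))) -> 0
  row 14 [1110]: (((1 IMPLIES 0) AND (0 AND 1)) AND (1 AND (0 XOR 0))) -> 0
  row 15 [1111]: (((1 IMPLIES 1) AND (1 AND 1)) AND (1 AND (1 XOR 1))) -> 0
Full result column, 4 rows per line (P1,P2 fixed per line; P3,P4 runs 00..11 left to right):
  rows 0-3 [P1,P2=00]: 0000  = hex 0
  rows 4-7 [P1,P2=01]: 0000  = hex 0
  rows 8-11 [P1,P2=10]: 0000  = hex 0
  rows 12-15 [P1,P2=11]: 0000  = hex 0
Output column (row 0 .. row 15) = 0000000000000000
Output column grouped in 4s = 0000 0000 0000 0000 = 0x0000
Convert to decimal digit by digit (value = value*16 + digit):
  0 -> 0
  0*16 + 0 = 0
  0*16 + 0 = 0
  0*16 + 0 = 0
Decimal = 0

0


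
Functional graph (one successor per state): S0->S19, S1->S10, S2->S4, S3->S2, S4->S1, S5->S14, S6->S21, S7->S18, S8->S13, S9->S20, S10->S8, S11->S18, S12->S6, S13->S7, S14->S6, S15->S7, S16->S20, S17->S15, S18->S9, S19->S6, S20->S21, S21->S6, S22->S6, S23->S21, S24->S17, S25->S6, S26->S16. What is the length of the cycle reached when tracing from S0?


Trace from S0 until a state repeats:
  S0 -> S19 -> S6 -> S21 -> S6
S6 first seen at step 2, revisited at step 4.
Cycle length = 4 - 2 = 2

2


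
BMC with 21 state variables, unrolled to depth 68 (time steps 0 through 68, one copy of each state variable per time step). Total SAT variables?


BMC unrolls to depth k, creating one copy of each state var for steps 0..k.
Step count = 68 + 1 = 69 (steps 0 through 68)
Vars per step = 21
Total = 21 * 69 = 1449

1449


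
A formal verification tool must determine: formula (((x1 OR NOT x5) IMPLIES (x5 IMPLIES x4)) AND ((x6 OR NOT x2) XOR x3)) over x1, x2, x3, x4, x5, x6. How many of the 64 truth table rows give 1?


Formula: (((x1 OR NOT x5) IMPLIES (x5 IMPLIES x4)) AND ((x6 OR NOT x2) XOR x3)) over 6 vars (64 rows)
Evaluate each row (x1, x2, x3, x4, x5, x6 as bits, MSB first):
  row 0 [000000]: (((0 OR NOT 0) IMPLIES (0 IMPLIES 0)) AND ((0 OR NOT 0) XOR 0)) -> 1
  row 1 [000001]: (((0 OR NOT 0) IMPLIES (0 IMPLIES 0)) AND ((1 OR NOT 0) XOR 0)) -> 1
  row 2 [000010]: (((0 OR NOT 1) IMPLIES (1 IMPLIES 0)) AND ((0 OR NOT 0) XOR 0)) -> 1
  row 3 [000011]: (((0 OR NOT 1) IMPLIES (1 IMPLIES 0)) AND ((1 OR NOT 0) XOR 0)) -> 1
  row 4 [000100]: (((0 OR NOT 0) IMPLIES (0 IMPLIES 1)) AND ((0 OR NOT 0) XOR 0)) -> 1
  (every remaining row is evaluated the same way; all 64 results are listed next)
Full result column, 8 rows per line (x1,x2,x3 fixed per line; x4,x5,x6 runs 000..111 left to right):
  rows 0-7 [x1,x2,x3=000]: 11111111  (ones: 8)
  rows 8-15 [x1,x2,x3=001]: 00000000  (ones: 0)
  rows 16-23 [x1,x2,x3=010]: 01010101  (ones: 4)
  rows 24-31 [x1,x2,x3=011]: 10101010  (ones: 4)
  rows 32-39 [x1,x2,x3=100]: 11001111  (ones: 6)
  rows 40-47 [x1,x2,x3=101]: 00000000  (ones: 0)
  rows 48-55 [x1,x2,x3=110]: 01000101  (ones: 3)
  rows 56-63 [x1,x2,x3=111]: 10001010  (ones: 3)
Count of 1-rows = 8+0+4+4+6+0+3+3 = 28

28


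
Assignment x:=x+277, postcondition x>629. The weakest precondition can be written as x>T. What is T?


Formula: wp(x:=E, P) = P[E/x] (substitute E for x in postcondition)
Step 1: Postcondition: x>629
Step 2: Substitute x+277 for x: x+277>629
Step 3: Solve for x: x > 629-277 = 352

352


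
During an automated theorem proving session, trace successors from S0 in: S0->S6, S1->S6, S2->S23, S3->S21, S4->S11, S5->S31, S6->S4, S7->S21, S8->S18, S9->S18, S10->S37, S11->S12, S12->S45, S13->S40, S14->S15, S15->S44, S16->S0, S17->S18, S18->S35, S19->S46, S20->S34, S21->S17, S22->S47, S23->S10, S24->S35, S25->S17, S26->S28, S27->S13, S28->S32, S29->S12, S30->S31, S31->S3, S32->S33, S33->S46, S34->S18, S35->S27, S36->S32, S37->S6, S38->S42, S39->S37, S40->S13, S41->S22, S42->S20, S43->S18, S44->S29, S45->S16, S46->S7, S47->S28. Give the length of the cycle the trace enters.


Trace from S0 until a state repeats:
  S0 -> S6 -> S4 -> S11 -> S12 -> S45 -> S16 -> S0
S0 first seen at step 0, revisited at step 7.
Cycle length = 7 - 0 = 7

7


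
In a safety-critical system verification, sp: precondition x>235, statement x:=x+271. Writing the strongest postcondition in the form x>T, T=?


Formula: sp(P, x:=E) = exists old_x. (x = E[old_x/x]) AND P[old_x/x] (old_x is the value of x before the assignment; eliminate old_x by solving x = E[old_x/x] for old_x)
Step 1: Precondition P: x>235, i.e. old_x > 235
Step 2: Assignment gives x = old_x + 271, so old_x = x - 271
Step 3: Substitute into P: x - 271 > 235
Step 4: Simplify: x > 235+271 = 506

506


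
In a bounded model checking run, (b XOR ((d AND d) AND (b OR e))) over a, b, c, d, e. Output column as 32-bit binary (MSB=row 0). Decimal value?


Formula: (b XOR ((d AND d) AND (b OR e))) over a, b, c, d, e (32 rows)
Evaluate each row (bits = a,b,c,d,e, MSB first):
  row 0 [00000]: (0 XOR ((0 AND 0) AND (0 OR 0))) -> 0
  row 1 [00001]: (0 XOR ((0 AND 0) AND (0 OR 1))) -> 0
  row 2 [00010]: (0 XOR ((1 AND 1) AND (0 OR 0))) -> 0
  row 3 [00011]: (0 XOR ((1 AND 1) AND (0 OR 1))) -> 1
  row 4 [00100]: (0 XOR ((0 AND 0) AND (0 OR 0))) -> 0
  row 5 [00101]: (0 XOR ((0 AND 0) AND (0 OR 1))) -> 0
  row 6 [00110]: (0 XOR ((1 AND 1) AND (0 OR 0))) -> 0
  row 7 [00111]: (0 XOR ((1 AND 1) AND (0 OR 1))) -> 1
  row 8 [01000]: (1 XOR ((0 AND 0) AND (1 OR 0))) -> 1
  row 9 [01001]: (1 XOR ((0 AND 0) AND (1 OR 1))) -> 1
  row 10 [01010]: (1 XOR ((1 AND 1) AND (1 OR 0))) -> 0
  row 11 [01011]: (1 XOR ((1 AND 1) AND (1 OR 1))) -> 0
  row 12 [01100]: (1 XOR ((0 AND 0) AND (1 OR 0))) -> 1
  row 13 [01101]: (1 XOR ((0 AND 0) AND (1 OR 1))) -> 1
  row 14 [01110]: (1 XOR ((1 AND 1) AND (1 OR 0))) -> 0
  row 15 [01111]: (1 XOR ((1 AND 1) AND (1 OR 1))) -> 0
  row 16 [10000]: (0 XOR ((0 AND 0) AND (0 OR 0))) -> 0
  row 17 [10001]: (0 XOR ((0 AND 0) AND (0 OR 1))) -> 0
  row 18 [10010]: (0 XOR ((1 AND 1) AND (0 OR 0))) -> 0
  row 19 [10011]: (0 XOR ((1 AND 1) AND (0 OR 1))) -> 1
  row 20 [10100]: (0 XOR ((0 AND 0) AND (0 OR 0))) -> 0
  row 21 [10101]: (0 XOR ((0 AND 0) AND (0 OR 1))) -> 0
  row 22 [10110]: (0 XOR ((1 AND 1) AND (0 OR 0))) -> 0
  row 23 [10111]: (0 XOR ((1 AND 1) AND (0 OR 1))) -> 1
  row 24 [11000]: (1 XOR ((0 AND 0) AND (1 OR 0))) -> 1
  row 25 [11001]: (1 XOR ((0 AND 0) AND (1 OR 1))) -> 1
  row 26 [11010]: (1 XOR ((1 AND 1) AND (1 OR 0))) -> 0
  row 27 [11011]: (1 XOR ((1 AND 1) AND (1 OR 1))) -> 0
  row 28 [11100]: (1 XOR ((0 AND 0) AND (1 OR 0))) -> 1
  row 29 [11101]: (1 XOR ((0 AND 0) AND (1 OR 1))) -> 1
  row 30 [11110]: (1 XOR ((1 AND 1) AND (1 OR 0))) -> 0
  row 31 [11111]: (1 XOR ((1 AND 1) AND (1 OR 1))) -> 0
Full result column, 4 rows per line (a,b,c fixed per line; d,e runs 00..11 left to right):
  rows 0-3 [a,b,c=000]: 0001  = hex 1
  rows 4-7 [a,b,c=001]: 0001  = hex 1
  rows 8-11 [a,b,c=010]: 1100  = hex C
  rows 12-15 [a,b,c=011]: 1100  = hex C
  rows 16-19 [a,b,c=100]: 0001  = hex 1
  rows 20-23 [a,b,c=101]: 0001  = hex 1
  rows 24-27 [a,b,c=110]: 1100  = hex C
  rows 28-31 [a,b,c=111]: 1100  = hex C
Output column (row 0 .. row 31) = 00010001110011000001000111001100
Output column grouped in 4s = 0001 0001 1100 1100 0001 0001 1100 1100 = 0x11CC11CC
Convert to decimal digit by digit (value = value*16 + digit):
  1 -> 1
  1*16 + 1 = 17
  17*16 + 12 (C) = 284
  284*16 + 12 (C) = 4556
  4556*16 + 1 = 72897
  72897*16 + 1 = 1166353
  1166353*16 + 12 (C) = 18661660
  18661660*16 + 12 (C) = 298586572
Decimal = 298586572

298586572


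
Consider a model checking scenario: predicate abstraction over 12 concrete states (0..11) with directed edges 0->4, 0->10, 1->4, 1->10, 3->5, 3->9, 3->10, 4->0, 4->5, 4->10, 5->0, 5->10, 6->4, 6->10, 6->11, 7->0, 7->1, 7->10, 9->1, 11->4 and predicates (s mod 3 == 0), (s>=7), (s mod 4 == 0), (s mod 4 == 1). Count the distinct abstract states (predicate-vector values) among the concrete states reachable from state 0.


BFS from 0:
Concrete reachable: {0, 4, 5, 10}
Abstract via predicates (s mod 3 == 0), (s>=7), (s mod 4 == 0), (s mod 4 == 1):
  (0,0,0,1) <- {5}
  (0,0,1,0) <- {4}
  (0,1,0,0) <- {10}
  (1,0,1,0) <- {0}
Distinct abstract states = 4

4


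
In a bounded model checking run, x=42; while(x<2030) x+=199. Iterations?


Step 1: x goes from 42 toward 2030 by 199; the body runs while x<2030, so iterations = ceil((bound-start)/step)
Step 2: Distance=1988
Step 3: ceil(1988/199)=10

10


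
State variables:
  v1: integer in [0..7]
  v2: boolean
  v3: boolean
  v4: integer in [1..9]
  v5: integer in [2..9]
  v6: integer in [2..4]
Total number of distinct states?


State space = product of domain sizes of all variables.
Domain sizes:
  v1 (integer in [0..7]): 8
  v2 (boolean): 2
  v3 (boolean): 2
  v4 (integer in [1..9]): 9
  v5 (integer in [2..9]): 8
  v6 (integer in [2..4]): 3
Product = 8 * 2 * 2 * 9 * 8 * 3 = 6912

6912


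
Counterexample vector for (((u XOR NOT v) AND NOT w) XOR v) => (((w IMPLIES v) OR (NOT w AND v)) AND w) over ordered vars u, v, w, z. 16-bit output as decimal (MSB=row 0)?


F1 = (((u XOR NOT v) AND NOT w) XOR v)
F2 = (((w IMPLIES v) OR (NOT w AND v)) AND w)
Counterexample to F1=>F2 is where F1=1 and F2=0.
Evaluate each row (bits = u,v,w,z, MSB first):
  row 0 [0000]: F1=1 F2=0 -> F1&~F2 -> 1
  row 1 [0001]: F1=1 F2=0 -> F1&~F2 -> 1
  row 2 [0010]: F1=0 F2=0 -> F1&~F2 -> 0
  row 3 [0011]: F1=0 F2=0 -> F1&~F2 -> 0
  row 4 [0100]: F1=1 F2=0 -> F1&~F2 -> 1
  row 5 [0101]: F1=1 F2=0 -> F1&~F2 -> 1
  row 6 [0110]: F1=1 F2=1 -> F1&~F2 -> 0
  row 7 [0111]: F1=1 F2=1 -> F1&~F2 -> 0
  row 8 [1000]: F1=0 F2=0 -> F1&~F2 -> 0
  row 9 [1001]: F1=0 F2=0 -> F1&~F2 -> 0
  row 10 [1010]: F1=0 F2=0 -> F1&~F2 -> 0
  row 11 [1011]: F1=0 F2=0 -> F1&~F2 -> 0
  row 12 [1100]: F1=0 F2=0 -> F1&~F2 -> 0
  row 13 [1101]: F1=0 F2=0 -> F1&~F2 -> 0
  row 14 [1110]: F1=1 F2=1 -> F1&~F2 -> 0
  row 15 [1111]: F1=1 F2=1 -> F1&~F2 -> 0
Full result column, 4 rows per line (u,v fixed per line; w,z runs 00..11 left to right):
  rows 0-3 [u,v=00]: 1100  = hex C
  rows 4-7 [u,v=01]: 1100  = hex C
  rows 8-11 [u,v=10]: 0000  = hex 0
  rows 12-15 [u,v=11]: 0000  = hex 0
Counterexample vector (row 0 .. row 15) = 1100110000000000
Output column grouped in 4s = 1100 1100 0000 0000 = 0xCC00
Convert to decimal digit by digit (value = value*16 + digit):
  C -> 12
  12*16 + 12 (C) = 204
  204*16 + 0 = 3264
  3264*16 + 0 = 52224
Decimal = 52224

52224


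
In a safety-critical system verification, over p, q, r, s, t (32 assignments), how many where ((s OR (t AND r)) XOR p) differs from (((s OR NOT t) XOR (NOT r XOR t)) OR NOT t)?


F1 = ((s OR (t AND r)) XOR p)
F2 = (((s OR NOT t) XOR (NOT r XOR t)) OR NOT t)
Evaluate both on each of 32 rows (bits = p,q,r,s,t):
  row 0 [00000]: F1=0 F2=1 (differ) -> 1
  row 1 [00001]: F1=0 F2=0 -> 0
  row 2 [00010]: F1=1 F2=1 -> 0
  row 3 [00011]: F1=1 F2=1 -> 0
  row 4 [00100]: F1=0 F2=1 (differ) -> 1
  row 5 [00101]: F1=1 F2=1 -> 0
  row 6 [00110]: F1=1 F2=1 -> 0
  row 7 [00111]: F1=1 F2=0 (differ) -> 1
  row 8 [01000]: F1=0 F2=1 (differ) -> 1
  row 9 [01001]: F1=0 F2=0 -> 0
  row 10 [01010]: F1=1 F2=1 -> 0
  row 11 [01011]: F1=1 F2=1 -> 0
  row 12 [01100]: F1=0 F2=1 (differ) -> 1
  row 13 [01101]: F1=1 F2=1 -> 0
  row 14 [01110]: F1=1 F2=1 -> 0
  row 15 [01111]: F1=1 F2=0 (differ) -> 1
  row 16 [10000]: F1=1 F2=1 -> 0
  row 17 [10001]: F1=1 F2=0 (differ) -> 1
  row 18 [10010]: F1=0 F2=1 (differ) -> 1
  row 19 [10011]: F1=0 F2=1 (differ) -> 1
  row 20 [10100]: F1=1 F2=1 -> 0
  row 21 [10101]: F1=0 F2=1 (differ) -> 1
  row 22 [10110]: F1=0 F2=1 (differ) -> 1
  row 23 [10111]: F1=0 F2=0 -> 0
  row 24 [11000]: F1=1 F2=1 -> 0
  row 25 [11001]: F1=1 F2=0 (differ) -> 1
  row 26 [11010]: F1=0 F2=1 (differ) -> 1
  row 27 [11011]: F1=0 F2=1 (differ) -> 1
  row 28 [11100]: F1=1 F2=1 -> 0
  row 29 [11101]: F1=0 F2=1 (differ) -> 1
  row 30 [11110]: F1=0 F2=1 (differ) -> 1
  row 31 [11111]: F1=0 F2=0 -> 0
Full result column, 8 rows per line (p,q fixed per line; r,s,t runs 000..111 left to right):
  rows 0-7 [p,q=00]: 10001001  (ones: 3)
  rows 8-15 [p,q=01]: 10001001  (ones: 3)
  rows 16-23 [p,q=10]: 01110110  (ones: 5)
  rows 24-31 [p,q=11]: 01110110  (ones: 5)
Disagreements = 3+3+5+5 = 16

16


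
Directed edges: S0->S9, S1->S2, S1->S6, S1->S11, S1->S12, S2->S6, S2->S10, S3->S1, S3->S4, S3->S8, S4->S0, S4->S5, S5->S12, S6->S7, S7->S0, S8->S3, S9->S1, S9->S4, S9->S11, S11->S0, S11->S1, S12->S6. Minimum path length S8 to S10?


BFS layer-by-layer from S8:
  dist 0: {S8}
  dist 1: {S3}
  dist 2: {S1, S4}
  dist 3: {S0, S2, S5, S6, S11, S12}
  dist 4: {S7, S9, S10}
  -> S10 reached at distance 4
Shortest path length = 4

4


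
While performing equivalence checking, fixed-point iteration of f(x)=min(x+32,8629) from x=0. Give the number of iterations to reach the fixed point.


Step 1: x=0, cap=8629, increment=32
Step 2: x grows by 32 each step until capped at 8629; fixed point is x=8629
Step 3: iterations = ceil(8629/32) = 270

270


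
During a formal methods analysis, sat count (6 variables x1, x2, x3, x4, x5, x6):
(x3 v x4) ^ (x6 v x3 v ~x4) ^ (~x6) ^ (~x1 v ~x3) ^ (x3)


CNF with 5 clauses over 6 vars (64 assignments).
An assignment satisfies CNF iff every clause has >=1 true literal.
Check each row (bits = x1,x2,x3,x4,x5,x6; clause T/F shown):
  row 0 [000000]: clauses=FTTTF -> 0
  row 1 [000001]: clauses=FTFTF -> 0
  row 2 [000010]: clauses=FTTTF -> 0
  row 3 [000011]: clauses=FTFTF -> 0
  row 4 [000100]: clauses=TFTTF -> 0
  (every remaining row is evaluated the same way; all 64 results are listed next)
Full result column, 8 rows per line (x1,x2,x3 fixed per line; x4,x5,x6 runs 000..111 left to right):
  rows 0-7 [x1,x2,x3=000]: 00000000  (ones: 0)
  rows 8-15 [x1,x2,x3=001]: 10101010  (ones: 4)
  rows 16-23 [x1,x2,x3=010]: 00000000  (ones: 0)
  rows 24-31 [x1,x2,x3=011]: 10101010  (ones: 4)
  rows 32-39 [x1,x2,x3=100]: 00000000  (ones: 0)
  rows 40-47 [x1,x2,x3=101]: 00000000  (ones: 0)
  rows 48-55 [x1,x2,x3=110]: 00000000  (ones: 0)
  rows 56-63 [x1,x2,x3=111]: 00000000  (ones: 0)
Satisfying assignments = 0+4+0+4+0+0+0+0 = 8

8


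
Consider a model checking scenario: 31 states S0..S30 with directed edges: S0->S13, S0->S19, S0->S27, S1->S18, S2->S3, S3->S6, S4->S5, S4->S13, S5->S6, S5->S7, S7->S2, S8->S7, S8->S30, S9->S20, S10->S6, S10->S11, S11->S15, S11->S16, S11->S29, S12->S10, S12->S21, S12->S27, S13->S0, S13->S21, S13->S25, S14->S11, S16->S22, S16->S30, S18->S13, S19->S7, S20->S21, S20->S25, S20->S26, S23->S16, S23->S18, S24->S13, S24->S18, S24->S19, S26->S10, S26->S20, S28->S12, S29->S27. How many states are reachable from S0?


BFS from S0:
  layer 0: {S0}
  layer 1: {S13, S19, S27}
  layer 2: {S7, S21, S25}
  layer 3: {S2}
  layer 4: {S3}
  layer 5: {S6}
Reachable set: {S0, S2, S3, S6, S7, S13, S19, S21, S25, S27}
Count = 10

10


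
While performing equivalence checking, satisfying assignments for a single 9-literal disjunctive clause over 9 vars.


Step 1: Total=2^9=512
Step 2: Unsat when all 9 false: 2^0=1
Step 3: Sat=512-1=511

511


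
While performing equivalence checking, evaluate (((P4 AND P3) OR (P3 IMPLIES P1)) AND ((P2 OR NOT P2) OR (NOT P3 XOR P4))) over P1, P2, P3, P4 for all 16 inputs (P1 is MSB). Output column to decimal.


Formula: (((P4 AND P3) OR (P3 IMPLIES P1)) AND ((P2 OR NOT P2) OR (NOT P3 XOR P4))) over P1, P2, P3, P4 (16 rows)
Evaluate each row (bits = P1,P2,P3,P4, MSB first):
  row 0 [0000]: (((0 AND 0) OR (0 IMPLIES 0)) AND ((0 OR NOT 0) OR (NOT 0 XOR 0))) -> 1
  row 1 [0001]: (((1 AND 0) OR (0 IMPLIES 0)) AND ((0 OR NOT 0) OR (NOT 0 XOR 1))) -> 1
  row 2 [0010]: (((0 AND 1) OR (1 IMPLIES 0)) AND ((0 OR NOT 0) OR (NOT 1 XOR 0))) -> 0
  row 3 [0011]: (((1 AND 1) OR (1 IMPLIES 0)) AND ((0 OR NOT 0) OR (NOT 1 XOR 1))) -> 1
  row 4 [0100]: (((0 AND 0) OR (0 IMPLIES 0)) AND ((1 OR NOT 1) OR (NOT 0 XOR 0))) -> 1
  row 5 [0101]: (((1 AND 0) OR (0 IMPLIES 0)) AND ((1 OR NOT 1) OR (NOT 0 XOR 1))) -> 1
  row 6 [0110]: (((0 AND 1) OR (1 IMPLIES 0)) AND ((1 OR NOT 1) OR (NOT 1 XOR 0))) -> 0
  row 7 [0111]: (((1 AND 1) OR (1 IMPLIES 0)) AND ((1 OR NOT 1) OR (NOT 1 XOR 1))) -> 1
  row 8 [1000]: (((0 AND 0) OR (0 IMPLIES 1)) AND ((0 OR NOT 0) OR (NOT 0 XOR 0))) -> 1
  row 9 [1001]: (((1 AND 0) OR (0 IMPLIES 1)) AND ((0 OR NOT 0) OR (NOT 0 XOR 1))) -> 1
  row 10 [1010]: (((0 AND 1) OR (1 IMPLIES 1)) AND ((0 OR NOT 0) OR (NOT 1 XOR 0))) -> 1
  row 11 [1011]: (((1 AND 1) OR (1 IMPLIES 1)) AND ((0 OR NOT 0) OR (NOT 1 XOR 1))) -> 1
  row 12 [1100]: (((0 AND 0) OR (0 IMPLIES 1)) AND ((1 OR NOT 1) OR (NOT 0 XOR 0))) -> 1
  row 13 [1101]: (((1 AND 0) OR (0 IMPLIES 1)) AND ((1 OR NOT 1) OR (NOT 0 XOR 1))) -> 1
  row 14 [1110]: (((0 AND 1) OR (1 IMPLIES 1)) AND ((1 OR NOT 1) OR (NOT 1 XOR 0))) -> 1
  row 15 [1111]: (((1 AND 1) OR (1 IMPLIES 1)) AND ((1 OR NOT 1) OR (NOT 1 XOR 1))) -> 1
Full result column, 4 rows per line (P1,P2 fixed per line; P3,P4 runs 00..11 left to right):
  rows 0-3 [P1,P2=00]: 1101  = hex D
  rows 4-7 [P1,P2=01]: 1101  = hex D
  rows 8-11 [P1,P2=10]: 1111  = hex F
  rows 12-15 [P1,P2=11]: 1111  = hex F
Output column (row 0 .. row 15) = 1101110111111111
Output column grouped in 4s = 1101 1101 1111 1111 = 0xDDFF
Convert to decimal digit by digit (value = value*16 + digit):
  D -> 13
  13*16 + 13 (D) = 221
  221*16 + 15 (F) = 3551
  3551*16 + 15 (F) = 56831
Decimal = 56831

56831


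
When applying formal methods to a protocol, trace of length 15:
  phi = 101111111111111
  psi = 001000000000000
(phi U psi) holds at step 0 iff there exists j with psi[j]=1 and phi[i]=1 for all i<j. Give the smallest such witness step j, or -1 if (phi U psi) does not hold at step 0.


(phi U psi) at 0: need smallest j with psi[j]=1 and phi[i]=1 for all i in [0,j).
Scan from step 0:
  step 0: phi=1, psi=0 -> continue
  step 1: phi=0 -> phi-prefix broken from here
  step 2: psi=1 but phi already failed -> not a witness
  end of trace: no witness -> -1
Witness step = -1

-1


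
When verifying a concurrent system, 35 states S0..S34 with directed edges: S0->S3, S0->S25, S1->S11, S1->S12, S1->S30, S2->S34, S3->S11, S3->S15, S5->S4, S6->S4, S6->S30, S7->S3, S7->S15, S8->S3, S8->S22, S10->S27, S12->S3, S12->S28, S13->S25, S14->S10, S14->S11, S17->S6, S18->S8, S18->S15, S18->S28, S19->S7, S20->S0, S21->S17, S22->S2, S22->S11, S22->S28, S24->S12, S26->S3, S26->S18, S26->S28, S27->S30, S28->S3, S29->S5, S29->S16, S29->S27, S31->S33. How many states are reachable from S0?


BFS from S0:
  layer 0: {S0}
  layer 1: {S3, S25}
  layer 2: {S11, S15}
Reachable set: {S0, S3, S11, S15, S25}
Count = 5

5


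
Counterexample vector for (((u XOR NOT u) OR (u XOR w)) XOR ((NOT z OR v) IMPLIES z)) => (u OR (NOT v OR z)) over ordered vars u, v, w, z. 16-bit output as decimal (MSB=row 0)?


F1 = (((u XOR NOT u) OR (u XOR w)) XOR ((NOT z OR v) IMPLIES z))
F2 = (u OR (NOT v OR z))
Counterexample to F1=>F2 is where F1=1 and F2=0.
Evaluate each row (bits = u,v,w,z, MSB first):
  row 0 [0000]: F1=1 F2=1 -> F1&~F2 -> 0
  row 1 [0001]: F1=0 F2=1 -> F1&~F2 -> 0
  row 2 [0010]: F1=1 F2=1 -> F1&~F2 -> 0
  row 3 [0011]: F1=0 F2=1 -> F1&~F2 -> 0
  row 4 [0100]: F1=1 F2=0 -> F1&~F2 -> 1
  row 5 [0101]: F1=0 F2=1 -> F1&~F2 -> 0
  row 6 [0110]: F1=1 F2=0 -> F1&~F2 -> 1
  row 7 [0111]: F1=0 F2=1 -> F1&~F2 -> 0
  row 8 [1000]: F1=1 F2=1 -> F1&~F2 -> 0
  row 9 [1001]: F1=0 F2=1 -> F1&~F2 -> 0
  row 10 [1010]: F1=1 F2=1 -> F1&~F2 -> 0
  row 11 [1011]: F1=0 F2=1 -> F1&~F2 -> 0
  row 12 [1100]: F1=1 F2=1 -> F1&~F2 -> 0
  row 13 [1101]: F1=0 F2=1 -> F1&~F2 -> 0
  row 14 [1110]: F1=1 F2=1 -> F1&~F2 -> 0
  row 15 [1111]: F1=0 F2=1 -> F1&~F2 -> 0
Full result column, 4 rows per line (u,v fixed per line; w,z runs 00..11 left to right):
  rows 0-3 [u,v=00]: 0000  = hex 0
  rows 4-7 [u,v=01]: 1010  = hex A
  rows 8-11 [u,v=10]: 0000  = hex 0
  rows 12-15 [u,v=11]: 0000  = hex 0
Counterexample vector (row 0 .. row 15) = 0000101000000000
Output column grouped in 4s = 0000 1010 0000 0000 = 0x0A00
Convert to decimal digit by digit (value = value*16 + digit):
  0 -> 0
  0*16 + 10 (A) = 10
  10*16 + 0 = 160
  160*16 + 0 = 2560
Decimal = 2560

2560


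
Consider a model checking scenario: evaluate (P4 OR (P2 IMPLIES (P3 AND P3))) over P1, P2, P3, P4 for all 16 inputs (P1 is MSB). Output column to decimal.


Formula: (P4 OR (P2 IMPLIES (P3 AND P3))) over P1, P2, P3, P4 (16 rows)
Evaluate each row (bits = P1,P2,P3,P4, MSB first):
  row 0 [0000]: (0 OR (0 IMPLIES (0 AND 0))) -> 1
  row 1 [0001]: (1 OR (0 IMPLIES (0 AND 0))) -> 1
  row 2 [0010]: (0 OR (0 IMPLIES (1 AND 1))) -> 1
  row 3 [0011]: (1 OR (0 IMPLIES (1 AND 1))) -> 1
  row 4 [0100]: (0 OR (1 IMPLIES (0 AND 0))) -> 0
  row 5 [0101]: (1 OR (1 IMPLIES (0 AND 0))) -> 1
  row 6 [0110]: (0 OR (1 IMPLIES (1 AND 1))) -> 1
  row 7 [0111]: (1 OR (1 IMPLIES (1 AND 1))) -> 1
  row 8 [1000]: (0 OR (0 IMPLIES (0 AND 0))) -> 1
  row 9 [1001]: (1 OR (0 IMPLIES (0 AND 0))) -> 1
  row 10 [1010]: (0 OR (0 IMPLIES (1 AND 1))) -> 1
  row 11 [1011]: (1 OR (0 IMPLIES (1 AND 1))) -> 1
  row 12 [1100]: (0 OR (1 IMPLIES (0 AND 0))) -> 0
  row 13 [1101]: (1 OR (1 IMPLIES (0 AND 0))) -> 1
  row 14 [1110]: (0 OR (1 IMPLIES (1 AND 1))) -> 1
  row 15 [1111]: (1 OR (1 IMPLIES (1 AND 1))) -> 1
Full result column, 4 rows per line (P1,P2 fixed per line; P3,P4 runs 00..11 left to right):
  rows 0-3 [P1,P2=00]: 1111  = hex F
  rows 4-7 [P1,P2=01]: 0111  = hex 7
  rows 8-11 [P1,P2=10]: 1111  = hex F
  rows 12-15 [P1,P2=11]: 0111  = hex 7
Output column (row 0 .. row 15) = 1111011111110111
Output column grouped in 4s = 1111 0111 1111 0111 = 0xF7F7
Convert to decimal digit by digit (value = value*16 + digit):
  F -> 15
  15*16 + 7 = 247
  247*16 + 15 (F) = 3967
  3967*16 + 7 = 63479
Decimal = 63479

63479


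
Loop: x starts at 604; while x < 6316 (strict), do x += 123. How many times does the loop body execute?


Step 1: x goes from 604 toward 6316 by 123; the body runs while x<6316, so iterations = ceil((bound-start)/step)
Step 2: Distance=5712
Step 3: ceil(5712/123)=47

47


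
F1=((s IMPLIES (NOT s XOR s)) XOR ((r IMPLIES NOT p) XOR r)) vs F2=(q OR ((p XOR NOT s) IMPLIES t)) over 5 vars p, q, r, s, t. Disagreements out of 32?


F1 = ((s IMPLIES (NOT s XOR s)) XOR ((r IMPLIES NOT p) XOR r))
F2 = (q OR ((p XOR NOT s) IMPLIES t))
Evaluate both on each of 32 rows (bits = p,q,r,s,t):
  row 0 [00000]: F1=0 F2=0 -> 0
  row 1 [00001]: F1=0 F2=1 (differ) -> 1
  row 2 [00010]: F1=0 F2=1 (differ) -> 1
  row 3 [00011]: F1=0 F2=1 (differ) -> 1
  row 4 [00100]: F1=1 F2=0 (differ) -> 1
  row 5 [00101]: F1=1 F2=1 -> 0
  row 6 [00110]: F1=1 F2=1 -> 0
  row 7 [00111]: F1=1 F2=1 -> 0
  row 8 [01000]: F1=0 F2=1 (differ) -> 1
  row 9 [01001]: F1=0 F2=1 (differ) -> 1
  row 10 [01010]: F1=0 F2=1 (differ) -> 1
  row 11 [01011]: F1=0 F2=1 (differ) -> 1
  row 12 [01100]: F1=1 F2=1 -> 0
  row 13 [01101]: F1=1 F2=1 -> 0
  row 14 [01110]: F1=1 F2=1 -> 0
  row 15 [01111]: F1=1 F2=1 -> 0
  row 16 [10000]: F1=0 F2=1 (differ) -> 1
  row 17 [10001]: F1=0 F2=1 (differ) -> 1
  row 18 [10010]: F1=0 F2=0 -> 0
  row 19 [10011]: F1=0 F2=1 (differ) -> 1
  row 20 [10100]: F1=0 F2=1 (differ) -> 1
  row 21 [10101]: F1=0 F2=1 (differ) -> 1
  row 22 [10110]: F1=0 F2=0 -> 0
  row 23 [10111]: F1=0 F2=1 (differ) -> 1
  row 24 [11000]: F1=0 F2=1 (differ) -> 1
  row 25 [11001]: F1=0 F2=1 (differ) -> 1
  row 26 [11010]: F1=0 F2=1 (differ) -> 1
  row 27 [11011]: F1=0 F2=1 (differ) -> 1
  row 28 [11100]: F1=0 F2=1 (differ) -> 1
  row 29 [11101]: F1=0 F2=1 (differ) -> 1
  row 30 [11110]: F1=0 F2=1 (differ) -> 1
  row 31 [11111]: F1=0 F2=1 (differ) -> 1
Full result column, 8 rows per line (p,q fixed per line; r,s,t runs 000..111 left to right):
  rows 0-7 [p,q=00]: 01111000  (ones: 4)
  rows 8-15 [p,q=01]: 11110000  (ones: 4)
  rows 16-23 [p,q=10]: 11011101  (ones: 6)
  rows 24-31 [p,q=11]: 11111111  (ones: 8)
Disagreements = 4+4+6+8 = 22

22


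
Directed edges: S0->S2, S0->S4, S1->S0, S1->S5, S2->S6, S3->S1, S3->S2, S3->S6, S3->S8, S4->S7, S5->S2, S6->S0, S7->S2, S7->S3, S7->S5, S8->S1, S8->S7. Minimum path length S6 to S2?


BFS layer-by-layer from S6:
  dist 0: {S6}
  dist 1: {S0}
  dist 2: {S2, S4}
  -> S2 reached at distance 2
Shortest path length = 2

2
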